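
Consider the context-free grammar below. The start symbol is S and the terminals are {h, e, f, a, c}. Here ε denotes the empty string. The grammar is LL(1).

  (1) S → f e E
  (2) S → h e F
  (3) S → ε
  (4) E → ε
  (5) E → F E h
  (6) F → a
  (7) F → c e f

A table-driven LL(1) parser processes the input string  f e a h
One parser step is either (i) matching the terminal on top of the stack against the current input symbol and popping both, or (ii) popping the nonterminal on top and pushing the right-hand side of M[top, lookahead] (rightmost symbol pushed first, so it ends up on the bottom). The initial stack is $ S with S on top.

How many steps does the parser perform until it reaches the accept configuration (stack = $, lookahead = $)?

8

     Stack    Input      Action
  1  $ S      f e a h $  expand S → f e E
  2  $ E e f  f e a h $  match f
  3  $ E e    e a h $    match e
  4  $ E      a h $      expand E → F E h
  5  $ h E F  a h $      expand F → a
  6  $ h E a  a h $      match a
  7  $ h E    h $        expand E → ε
  8  $ h      h $        match h
Accept reached after 8 steps.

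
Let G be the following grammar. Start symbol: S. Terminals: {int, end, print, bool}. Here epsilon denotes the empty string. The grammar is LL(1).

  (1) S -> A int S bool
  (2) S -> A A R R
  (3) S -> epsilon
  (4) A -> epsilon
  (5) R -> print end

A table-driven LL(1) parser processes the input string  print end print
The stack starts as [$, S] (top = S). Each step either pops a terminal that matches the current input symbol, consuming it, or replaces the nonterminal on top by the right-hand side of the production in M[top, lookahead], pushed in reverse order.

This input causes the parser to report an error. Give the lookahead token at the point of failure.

step 1: stack=$ S  input=print end print $  — expand S -> A A R R
step 2: stack=$ R R A A  input=print end print $  — expand A -> epsilon
step 3: stack=$ R R A  input=print end print $  — expand A -> epsilon
step 4: stack=$ R R  input=print end print $  — expand R -> print end
step 5: stack=$ R end print  input=print end print $  — match print
step 6: stack=$ R end  input=end print $  — match end
step 7: stack=$ R  input=print $  — expand R -> print end
step 8: stack=$ end print  input=print $  — match print
step 9: stack=$ end  input=$  — error: top is terminal end but lookahead is $

$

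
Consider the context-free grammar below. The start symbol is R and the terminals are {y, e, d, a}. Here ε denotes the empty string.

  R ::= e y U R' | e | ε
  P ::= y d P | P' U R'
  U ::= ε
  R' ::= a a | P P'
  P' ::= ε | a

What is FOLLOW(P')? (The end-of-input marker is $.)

{$, a, y}

FIRST(R) = {ε, e}
FIRST(U) = {ε}
FIRST(P') = {ε, a}
FIRST(P) = {a, y}  (via P' U R')
FIRST(R') = {a, y}  (via P P')
FOLLOW(R) includes $ since R is the start symbol.
FOLLOW(R): R appears on no right-hand side. Thus FOLLOW(R) = {$}.
FOLLOW(U): in R::=e y U R', U is followed by R' with FIRST {a, y}; in P::=P' U R', U is followed by R' with FIRST {a, y}. Thus FOLLOW(U) = {a, y}.
FOLLOW(P): in P::=y d P, the suffix after P is empty (adds nothing new); in R'::=P P', P is followed by P' with FIRST {ε, a}; in R'::=P P', the suffix after P is nullable, so FOLLOW(P) ⊇ FOLLOW(R') = {$, a}. Thus FOLLOW(P) = {$, a}.
FOLLOW(R'): in R::=e y U R', the suffix after R' is empty, so FOLLOW(R') ⊇ FOLLOW(R) = {$}; in P::=P' U R', the suffix after R' is empty, so FOLLOW(R') ⊇ FOLLOW(P) = {$, a}. Thus FOLLOW(R') = {$, a}.
FOLLOW(P'): in P::=P' U R', P' is followed by U R' with FIRST {a, y}; in R'::=P P', the suffix after P' is empty, so FOLLOW(P') ⊇ FOLLOW(R') = {$, a}. Thus FOLLOW(P') = {$, a, y}.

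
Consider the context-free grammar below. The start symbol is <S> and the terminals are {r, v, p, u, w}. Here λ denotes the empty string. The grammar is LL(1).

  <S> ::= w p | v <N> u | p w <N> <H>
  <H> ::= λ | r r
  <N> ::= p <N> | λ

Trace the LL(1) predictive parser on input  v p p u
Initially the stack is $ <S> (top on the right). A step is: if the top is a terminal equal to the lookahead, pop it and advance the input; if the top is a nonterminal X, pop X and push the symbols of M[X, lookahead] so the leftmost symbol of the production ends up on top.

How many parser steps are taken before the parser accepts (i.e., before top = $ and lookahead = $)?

8

step 1: stack=$ <S>  input=v p p u $  — expand <S> ::= v <N> u
step 2: stack=$ u <N> v  input=v p p u $  — match v
step 3: stack=$ u <N>  input=p p u $  — expand <N> ::= p <N>
step 4: stack=$ u <N> p  input=p p u $  — match p
step 5: stack=$ u <N>  input=p u $  — expand <N> ::= p <N>
step 6: stack=$ u <N> p  input=p u $  — match p
step 7: stack=$ u <N>  input=u $  — expand <N> ::= λ
step 8: stack=$ u  input=u $  — match u
Accept reached after 8 steps.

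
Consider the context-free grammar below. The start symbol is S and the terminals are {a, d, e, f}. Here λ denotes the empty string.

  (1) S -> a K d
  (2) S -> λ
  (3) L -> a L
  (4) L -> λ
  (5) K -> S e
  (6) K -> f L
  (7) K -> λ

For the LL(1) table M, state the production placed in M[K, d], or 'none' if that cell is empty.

FIRST(S): from S->a K d we get {a}; from S->λ we get {λ}. So FIRST(S) = {λ, a}.
FIRST(L): from L->a L we get {a}; from L->λ we get {λ}. So FIRST(L) = {λ, a}.
FIRST(K): from K->S e we get {a, e}; from K->f L we get {f}; from K->λ we get {λ}. So FIRST(K) = {λ, a, e, f}.
FOLLOW(S) includes $ since S is the start symbol.
FOLLOW(K): in S->a K d, K is followed by d with FIRST {d}. Thus FOLLOW(K) = {d}.
For K -> S e: FIRST(S e) = {a, e}, so it goes in M[K, t] for t ∈ {a, e}.
For K -> f L: FIRST(f L) = {f}, so it goes in M[K, t] for t ∈ {f}.
For K -> λ: FIRST(λ) = {λ}, so it goes in M[K, t] for t ∈ {}; since λ ∈ FIRST, also for every t ∈ FOLLOW(K) = {d}.

K -> λ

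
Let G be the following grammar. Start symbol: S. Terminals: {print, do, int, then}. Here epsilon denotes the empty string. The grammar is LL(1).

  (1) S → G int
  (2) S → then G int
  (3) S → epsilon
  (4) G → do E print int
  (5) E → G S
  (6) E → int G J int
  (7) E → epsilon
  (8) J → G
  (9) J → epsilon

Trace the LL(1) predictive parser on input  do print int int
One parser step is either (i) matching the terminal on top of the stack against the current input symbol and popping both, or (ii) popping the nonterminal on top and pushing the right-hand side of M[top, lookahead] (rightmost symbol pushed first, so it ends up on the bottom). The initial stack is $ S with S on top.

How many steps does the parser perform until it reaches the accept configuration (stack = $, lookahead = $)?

7

step 1: stack=$ S  input=do print int int $  — expand S → G int
step 2: stack=$ int G  input=do print int int $  — expand G → do E print int
step 3: stack=$ int int print E do  input=do print int int $  — match do
step 4: stack=$ int int print E  input=print int int $  — expand E → epsilon
step 5: stack=$ int int print  input=print int int $  — match print
step 6: stack=$ int int  input=int int $  — match int
step 7: stack=$ int  input=int $  — match int
Accept reached after 7 steps.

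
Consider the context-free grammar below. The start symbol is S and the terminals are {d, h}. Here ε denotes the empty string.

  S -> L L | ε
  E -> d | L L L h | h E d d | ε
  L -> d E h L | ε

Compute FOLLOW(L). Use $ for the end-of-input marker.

{$, d, h}

FIRST(L): from L->d E h L we get {d}; from L->ε we get {ε}. So FIRST(L) = {ε, d}.
FIRST(S): from S->L L we get {ε, d}; from S->ε we get {ε}. So FIRST(S) = {ε, d}.
FIRST(E): from E->d we get {d}; from E->L L L h we get {d, h}; from E->h E d d we get {h}; from E->ε we get {ε}. So FIRST(E) = {ε, d, h}.
FOLLOW(S) includes $ since S is the start symbol.
FOLLOW(S): S appears on no right-hand side. Thus FOLLOW(S) = {$}.
FOLLOW(E): in E->h E d d, E is followed by d d with FIRST {d}; in L->d E h L, E is followed by h L with FIRST {h}. Thus FOLLOW(E) = {d, h}.
FOLLOW(L): in S->L L (occurrence 1), L is followed by L with FIRST {ε, d}; in S->L L (occurrence 1), the suffix after L is nullable, so FOLLOW(L) ⊇ FOLLOW(S) = {$}; in S->L L (occurrence 2), the suffix after L is empty, so FOLLOW(L) ⊇ FOLLOW(S) = {$}; in E->L L L h (occurrence 1), L is followed by L L h with FIRST {d, h}; in E->L L L h (occurrence 2), L is followed by L h with FIRST {d, h}; in E->L L L h (occurrence 3), L is followed by h with FIRST {h}; in L->d E h L, the suffix after L is empty (adds nothing new). Thus FOLLOW(L) = {$, d, h}.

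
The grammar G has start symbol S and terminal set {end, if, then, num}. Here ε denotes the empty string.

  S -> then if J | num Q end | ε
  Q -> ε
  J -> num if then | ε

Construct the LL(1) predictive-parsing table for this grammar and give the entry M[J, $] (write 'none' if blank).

J -> ε

FIRST(S) = {ε, num, then}
FIRST(Q) = {ε}
FIRST(J) = {ε, num}
FOLLOW(S) includes $ since S is the start symbol.
FOLLOW(S): S appears on no right-hand side. Thus FOLLOW(S) = {$}.
FOLLOW(J): in S->then if J, the suffix after J is empty, so FOLLOW(J) ⊇ FOLLOW(S) = {$}. Thus FOLLOW(J) = {$}.
For J -> num if then: FIRST(num if then) = {num}, so it goes in M[J, t] for t ∈ {num}.
For J -> ε: FIRST(ε) = {ε}, so it goes in M[J, t] for t ∈ {}; since ε ∈ FIRST, also for every t ∈ FOLLOW(J) = {$}.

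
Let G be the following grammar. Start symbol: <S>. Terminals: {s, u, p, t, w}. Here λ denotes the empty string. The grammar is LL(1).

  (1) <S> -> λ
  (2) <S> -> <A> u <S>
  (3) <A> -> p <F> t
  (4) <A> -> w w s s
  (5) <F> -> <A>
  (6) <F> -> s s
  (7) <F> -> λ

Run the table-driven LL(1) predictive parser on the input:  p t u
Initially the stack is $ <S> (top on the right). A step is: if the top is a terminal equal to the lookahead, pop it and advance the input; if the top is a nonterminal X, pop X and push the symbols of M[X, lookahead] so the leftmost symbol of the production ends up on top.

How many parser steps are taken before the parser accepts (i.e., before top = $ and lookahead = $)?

7

     Stack            Input    Action
  1  $ <S>            p t u $  expand <S> -> <A> u <S>
  2  $ <S> u <A>      p t u $  expand <A> -> p <F> t
  3  $ <S> u t <F> p  p t u $  match p
  4  $ <S> u t <F>    t u $    expand <F> -> λ
  5  $ <S> u t        t u $    match t
  6  $ <S> u          u $      match u
  7  $ <S>            $        expand <S> -> λ
Accept reached after 7 steps.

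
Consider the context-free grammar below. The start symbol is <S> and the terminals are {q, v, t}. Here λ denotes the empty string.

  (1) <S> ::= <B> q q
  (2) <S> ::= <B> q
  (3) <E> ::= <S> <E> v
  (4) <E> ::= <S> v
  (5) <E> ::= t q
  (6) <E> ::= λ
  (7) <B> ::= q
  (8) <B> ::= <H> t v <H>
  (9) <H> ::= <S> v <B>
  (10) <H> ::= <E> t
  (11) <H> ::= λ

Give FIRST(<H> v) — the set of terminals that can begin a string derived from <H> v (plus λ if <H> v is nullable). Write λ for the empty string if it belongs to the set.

{q, t, v}

FIRST(<S>) = {q, t}  (via <B> q q, <B> q)
FIRST(<E>) = {λ, q, t}  (via <S> <E> v, <S> v)
FIRST(<H>) = {λ, q, t}  (via <S> v <B>, <E> t)
FIRST(<B>) = {q, t}  (via <H> t v <H>)
FIRST(<H> v): take FIRST of each symbol in turn, carrying on past any symbol whose FIRST contains λ; result {q, t, v}.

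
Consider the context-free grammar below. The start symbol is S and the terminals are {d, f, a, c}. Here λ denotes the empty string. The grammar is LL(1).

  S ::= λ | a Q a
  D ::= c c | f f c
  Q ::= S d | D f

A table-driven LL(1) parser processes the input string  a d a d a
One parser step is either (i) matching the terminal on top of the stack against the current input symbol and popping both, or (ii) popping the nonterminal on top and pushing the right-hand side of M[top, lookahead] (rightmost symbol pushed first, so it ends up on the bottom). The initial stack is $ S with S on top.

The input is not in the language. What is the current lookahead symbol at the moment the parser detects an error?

d

     Stack    Input        Action
  1  $ S      a d a d a $  expand S ::= a Q a
  2  $ a Q a  a d a d a $  match a
  3  $ a Q    d a d a $    expand Q ::= S d
  4  $ a d S  d a d a $    expand S ::= λ
  5  $ a d    d a d a $    match d
  6  $ a      a d a $      match a
  7  $        d a $        error: stack empty but input remains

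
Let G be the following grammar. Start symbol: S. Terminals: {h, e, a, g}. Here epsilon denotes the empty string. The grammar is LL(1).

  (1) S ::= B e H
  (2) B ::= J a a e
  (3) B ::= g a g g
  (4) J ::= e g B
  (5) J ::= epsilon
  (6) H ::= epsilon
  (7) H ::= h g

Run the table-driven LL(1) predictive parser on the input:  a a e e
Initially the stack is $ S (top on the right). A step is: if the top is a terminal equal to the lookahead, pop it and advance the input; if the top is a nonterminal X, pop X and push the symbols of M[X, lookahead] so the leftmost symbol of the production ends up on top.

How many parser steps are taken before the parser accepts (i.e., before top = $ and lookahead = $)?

8

     Stack          Input      Action
  1  $ S            a a e e $  expand S ::= B e H
  2  $ H e B        a a e e $  expand B ::= J a a e
  3  $ H e e a a J  a a e e $  expand J ::= epsilon
  4  $ H e e a a    a a e e $  match a
  5  $ H e e a      a e e $    match a
  6  $ H e e        e e $      match e
  7  $ H e          e $        match e
  8  $ H            $          expand H ::= epsilon
Accept reached after 8 steps.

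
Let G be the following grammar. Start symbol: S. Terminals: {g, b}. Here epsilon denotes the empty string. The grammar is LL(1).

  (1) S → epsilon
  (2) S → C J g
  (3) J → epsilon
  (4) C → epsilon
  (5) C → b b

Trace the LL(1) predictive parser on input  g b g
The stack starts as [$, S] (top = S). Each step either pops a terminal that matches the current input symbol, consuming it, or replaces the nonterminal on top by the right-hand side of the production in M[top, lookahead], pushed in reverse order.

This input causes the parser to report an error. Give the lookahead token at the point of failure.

step 1: stack=$ S  input=g b g $  — expand S → C J g
step 2: stack=$ g J C  input=g b g $  — expand C → epsilon
step 3: stack=$ g J  input=g b g $  — expand J → epsilon
step 4: stack=$ g  input=g b g $  — match g
step 5: stack=$  input=b g $  — error: stack empty but input remains

b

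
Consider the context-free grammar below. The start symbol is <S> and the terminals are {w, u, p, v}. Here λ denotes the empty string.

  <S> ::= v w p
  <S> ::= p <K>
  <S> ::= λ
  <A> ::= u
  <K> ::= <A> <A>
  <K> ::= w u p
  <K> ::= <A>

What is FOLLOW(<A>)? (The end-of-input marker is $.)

FIRST(<S>) = {λ, p, v}
FIRST(<A>) = {u}
FIRST(<K>) = {u, w}  (via <A> <A>, <A>)
FOLLOW(<S>) includes $ since <S> is the start symbol.
FOLLOW(<S>): <S> appears on no right-hand side. Thus FOLLOW(<S>) = {$}.
FOLLOW(<K>): in <S>::=p <K>, the suffix after <K> is empty, so FOLLOW(<K>) ⊇ FOLLOW(<S>) = {$}. Thus FOLLOW(<K>) = {$}.
FOLLOW(<A>): in <K>::=<A> <A> (occurrence 1), <A> is followed by <A> with FIRST {u}; in <K>::=<A> <A> (occurrence 2), the suffix after <A> is empty, so FOLLOW(<A>) ⊇ FOLLOW(<K>) = {$}; in <K>::=<A>, the suffix after <A> is empty, so FOLLOW(<A>) ⊇ FOLLOW(<K>) = {$}. Thus FOLLOW(<A>) = {$, u}.

{$, u}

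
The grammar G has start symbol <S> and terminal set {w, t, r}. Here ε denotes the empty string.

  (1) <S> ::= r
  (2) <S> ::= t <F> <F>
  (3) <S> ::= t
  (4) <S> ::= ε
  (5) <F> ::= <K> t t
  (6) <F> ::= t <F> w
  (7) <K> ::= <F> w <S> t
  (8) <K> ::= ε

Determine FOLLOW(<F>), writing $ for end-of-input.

FIRST(<S>): from <S>::=r we get {r}; from <S>::=t <F> <F> we get {t}; from <S>::=t we get {t}; from <S>::=ε we get {ε}. So FIRST(<S>) = {ε, r, t}.
FIRST(<F>): from <F>::=<K> t t we get {t}; from <F>::=t <F> w we get {t}. So FIRST(<F>) = {t}.
FIRST(<K>): from <K>::=<F> w <S> t we get {t}; from <K>::=ε we get {ε}. So FIRST(<K>) = {ε, t}.
FOLLOW(<S>) includes $ since <S> is the start symbol.
FOLLOW(<S>): in <K>::=<F> w <S> t, <S> is followed by t with FIRST {t}. Thus FOLLOW(<S>) = {$, t}.
FOLLOW(<F>): in <S>::=t <F> <F> (occurrence 1), <F> is followed by <F> with FIRST {t}; in <S>::=t <F> <F> (occurrence 2), the suffix after <F> is empty, so FOLLOW(<F>) ⊇ FOLLOW(<S>) = {$, t}; in <F>::=t <F> w, <F> is followed by w with FIRST {w}; in <K>::=<F> w <S> t, <F> is followed by w <S> t with FIRST {w}. Thus FOLLOW(<F>) = {$, t, w}.
FOLLOW(<K>): in <F>::=<K> t t, <K> is followed by t t with FIRST {t}. Thus FOLLOW(<K>) = {t}.

{$, t, w}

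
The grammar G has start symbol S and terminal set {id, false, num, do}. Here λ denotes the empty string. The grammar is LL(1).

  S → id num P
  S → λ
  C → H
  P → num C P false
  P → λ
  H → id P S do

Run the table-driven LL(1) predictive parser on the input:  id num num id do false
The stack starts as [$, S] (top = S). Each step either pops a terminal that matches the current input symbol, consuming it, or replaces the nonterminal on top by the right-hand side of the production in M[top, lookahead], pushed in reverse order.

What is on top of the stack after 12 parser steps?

      Stack                Input                     Action
   1  $ S                  id num num id do false $  expand S → id num P
   2  $ P num id           id num num id do false $  match id
   3  $ P num              num num id do false $     match num
   4  $ P                  num id do false $         expand P → num C P false
   5  $ false P C num      num id do false $         match num
   6  $ false P C          id do false $             expand C → H
   7  $ false P H          id do false $             expand H → id P S do
   8  $ false P do S P id  id do false $             match id
   9  $ false P do S P     do false $                expand P → λ
  10  $ false P do S       do false $                expand S → λ
  11  $ false P do         do false $                match do
  12  $ false P            false $                   expand P → λ
Stack after step 12: $ false (top = false).

false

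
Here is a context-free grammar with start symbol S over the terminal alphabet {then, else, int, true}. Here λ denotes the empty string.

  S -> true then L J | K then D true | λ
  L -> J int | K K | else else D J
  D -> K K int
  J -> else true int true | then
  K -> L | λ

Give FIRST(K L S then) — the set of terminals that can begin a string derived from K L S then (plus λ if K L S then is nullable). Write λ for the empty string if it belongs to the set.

FIRST(J) = {else, then}
FIRST(S) = {λ, else, then, true}  (via K then D true)
FIRST(L) = {λ, else, then}  (via J int, K K)
FIRST(K) = {λ, else, then}  (via L)
FIRST(D) = {else, int, then}  (via K K int)
FIRST(K L S then): take FIRST of each symbol in turn, carrying on past any symbol whose FIRST contains λ; result {else, then, true}.

{else, then, true}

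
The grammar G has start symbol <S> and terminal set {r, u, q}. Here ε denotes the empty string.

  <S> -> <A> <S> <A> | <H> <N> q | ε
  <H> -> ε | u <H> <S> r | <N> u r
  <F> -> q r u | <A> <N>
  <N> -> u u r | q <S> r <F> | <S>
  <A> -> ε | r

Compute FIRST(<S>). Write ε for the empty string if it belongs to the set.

{ε, q, r, u}

FIRST(<A>) = {ε, r}
FIRST(<S>) = {ε, q, r, u}  (via <A> <S> <A>, <H> <N> q)
FIRST(<N>) = {ε, q, r, u}  (via <S>)
FIRST(<H>) = {ε, q, r, u}  (via <N> u r)
FIRST(<F>) = {ε, q, r, u}  (via <A> <N>)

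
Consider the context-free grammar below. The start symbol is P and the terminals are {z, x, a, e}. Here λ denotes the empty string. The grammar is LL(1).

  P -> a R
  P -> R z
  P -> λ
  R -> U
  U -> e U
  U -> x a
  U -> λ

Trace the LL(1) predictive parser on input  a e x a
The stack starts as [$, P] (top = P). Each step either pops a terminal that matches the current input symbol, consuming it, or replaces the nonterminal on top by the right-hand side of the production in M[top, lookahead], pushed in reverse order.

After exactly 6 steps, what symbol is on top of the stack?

     Stack  Input      Action
  1  $ P    a e x a $  expand P -> a R
  2  $ R a  a e x a $  match a
  3  $ R    e x a $    expand R -> U
  4  $ U    e x a $    expand U -> e U
  5  $ U e  e x a $    match e
  6  $ U    x a $      expand U -> x a
Stack after step 6: $ a x (top = x).

x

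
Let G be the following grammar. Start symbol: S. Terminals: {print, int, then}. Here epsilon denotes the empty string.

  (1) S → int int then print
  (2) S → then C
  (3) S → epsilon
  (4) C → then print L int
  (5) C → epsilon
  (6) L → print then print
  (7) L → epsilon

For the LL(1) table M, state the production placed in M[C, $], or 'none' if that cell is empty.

C → epsilon

FIRST(S): from S→int int then print we get {int}; from S→then C we get {then}; from S→epsilon we get {epsilon}. So FIRST(S) = {epsilon, int, then}.
FIRST(C): from C→then print L int we get {then}; from C→epsilon we get {epsilon}. So FIRST(C) = {epsilon, then}.
FIRST(L): from L→print then print we get {print}; from L→epsilon we get {epsilon}. So FIRST(L) = {epsilon, print}.
FOLLOW(S) includes $ since S is the start symbol.
FOLLOW(S): S appears on no right-hand side. Thus FOLLOW(S) = {$}.
FOLLOW(C): in S→then C, the suffix after C is empty, so FOLLOW(C) ⊇ FOLLOW(S) = {$}. Thus FOLLOW(C) = {$}.
For C → then print L int: FIRST(then print L int) = {then}, so it goes in M[C, t] for t ∈ {then}.
For C → epsilon: FIRST(epsilon) = {epsilon}, so it goes in M[C, t] for t ∈ {}; since epsilon ∈ FIRST, also for every t ∈ FOLLOW(C) = {$}.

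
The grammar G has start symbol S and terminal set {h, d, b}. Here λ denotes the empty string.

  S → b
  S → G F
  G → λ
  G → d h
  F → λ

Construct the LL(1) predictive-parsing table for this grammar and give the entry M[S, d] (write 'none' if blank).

S → G F

FIRST(G) = {λ, d}
FIRST(F) = {λ}
FIRST(S) = {λ, b, d}  (via G F)
FOLLOW(S) includes $ since S is the start symbol.
FOLLOW(S): S appears on no right-hand side. Thus FOLLOW(S) = {$}.
For S → b: FIRST(b) = {b}, so it goes in M[S, t] for t ∈ {b}.
For S → G F: FIRST(G F) = {λ, d}, so it goes in M[S, t] for t ∈ {d}; since λ ∈ FIRST, also for every t ∈ FOLLOW(S) = {$}.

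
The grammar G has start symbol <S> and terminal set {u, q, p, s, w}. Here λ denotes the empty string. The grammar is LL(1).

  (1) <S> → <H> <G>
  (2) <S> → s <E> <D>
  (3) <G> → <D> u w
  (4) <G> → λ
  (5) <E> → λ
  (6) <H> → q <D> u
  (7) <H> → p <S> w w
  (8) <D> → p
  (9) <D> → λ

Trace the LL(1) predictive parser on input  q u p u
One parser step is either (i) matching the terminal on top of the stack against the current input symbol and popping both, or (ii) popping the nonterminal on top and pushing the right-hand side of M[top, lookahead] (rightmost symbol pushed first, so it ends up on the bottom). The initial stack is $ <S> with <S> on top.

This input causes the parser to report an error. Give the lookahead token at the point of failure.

$

step 1: stack=$ <S>  input=q u p u $  — expand <S> → <H> <G>
step 2: stack=$ <G> <H>  input=q u p u $  — expand <H> → q <D> u
step 3: stack=$ <G> u <D> q  input=q u p u $  — match q
step 4: stack=$ <G> u <D>  input=u p u $  — expand <D> → λ
step 5: stack=$ <G> u  input=u p u $  — match u
step 6: stack=$ <G>  input=p u $  — expand <G> → <D> u w
step 7: stack=$ w u <D>  input=p u $  — expand <D> → p
step 8: stack=$ w u p  input=p u $  — match p
step 9: stack=$ w u  input=u $  — match u
step 10: stack=$ w  input=$  — error: top is terminal w but lookahead is $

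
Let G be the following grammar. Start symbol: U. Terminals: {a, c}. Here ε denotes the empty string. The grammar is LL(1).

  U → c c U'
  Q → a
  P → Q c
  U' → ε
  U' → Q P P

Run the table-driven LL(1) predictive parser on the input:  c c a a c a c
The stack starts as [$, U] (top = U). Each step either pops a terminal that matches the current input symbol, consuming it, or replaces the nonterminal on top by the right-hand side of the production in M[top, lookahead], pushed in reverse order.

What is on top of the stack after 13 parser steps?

c

step 1: stack=$ U  input=c c a a c a c $  — expand U → c c U'
step 2: stack=$ U' c c  input=c c a a c a c $  — match c
step 3: stack=$ U' c  input=c a a c a c $  — match c
step 4: stack=$ U'  input=a a c a c $  — expand U' → Q P P
step 5: stack=$ P P Q  input=a a c a c $  — expand Q → a
step 6: stack=$ P P a  input=a a c a c $  — match a
step 7: stack=$ P P  input=a c a c $  — expand P → Q c
step 8: stack=$ P c Q  input=a c a c $  — expand Q → a
step 9: stack=$ P c a  input=a c a c $  — match a
step 10: stack=$ P c  input=c a c $  — match c
step 11: stack=$ P  input=a c $  — expand P → Q c
step 12: stack=$ c Q  input=a c $  — expand Q → a
step 13: stack=$ c a  input=a c $  — match a
Stack after step 13: $ c (top = c).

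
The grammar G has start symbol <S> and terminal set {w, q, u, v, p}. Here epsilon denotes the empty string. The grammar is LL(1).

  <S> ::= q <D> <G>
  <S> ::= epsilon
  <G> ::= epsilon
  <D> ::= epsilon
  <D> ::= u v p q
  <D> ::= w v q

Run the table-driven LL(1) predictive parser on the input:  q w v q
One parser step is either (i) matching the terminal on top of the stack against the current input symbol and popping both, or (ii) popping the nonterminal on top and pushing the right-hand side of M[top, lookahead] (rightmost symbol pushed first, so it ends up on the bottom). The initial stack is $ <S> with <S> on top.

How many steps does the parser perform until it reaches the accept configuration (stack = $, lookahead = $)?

7

     Stack        Input      Action
  1  $ <S>        q w v q $  expand <S> ::= q <D> <G>
  2  $ <G> <D> q  q w v q $  match q
  3  $ <G> <D>    w v q $    expand <D> ::= w v q
  4  $ <G> q v w  w v q $    match w
  5  $ <G> q v    v q $      match v
  6  $ <G> q      q $        match q
  7  $ <G>        $          expand <G> ::= epsilon
Accept reached after 7 steps.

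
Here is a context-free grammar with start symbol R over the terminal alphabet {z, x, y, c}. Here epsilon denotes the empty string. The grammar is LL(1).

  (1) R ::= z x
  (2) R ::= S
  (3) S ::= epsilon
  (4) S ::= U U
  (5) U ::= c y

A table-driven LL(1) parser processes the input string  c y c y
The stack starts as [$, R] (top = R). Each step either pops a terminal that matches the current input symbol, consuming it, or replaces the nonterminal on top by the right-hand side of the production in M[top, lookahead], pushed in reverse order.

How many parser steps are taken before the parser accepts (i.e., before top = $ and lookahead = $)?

step 1: stack=$ R  input=c y c y $  — expand R ::= S
step 2: stack=$ S  input=c y c y $  — expand S ::= U U
step 3: stack=$ U U  input=c y c y $  — expand U ::= c y
step 4: stack=$ U y c  input=c y c y $  — match c
step 5: stack=$ U y  input=y c y $  — match y
step 6: stack=$ U  input=c y $  — expand U ::= c y
step 7: stack=$ y c  input=c y $  — match c
step 8: stack=$ y  input=y $  — match y
Accept reached after 8 steps.

8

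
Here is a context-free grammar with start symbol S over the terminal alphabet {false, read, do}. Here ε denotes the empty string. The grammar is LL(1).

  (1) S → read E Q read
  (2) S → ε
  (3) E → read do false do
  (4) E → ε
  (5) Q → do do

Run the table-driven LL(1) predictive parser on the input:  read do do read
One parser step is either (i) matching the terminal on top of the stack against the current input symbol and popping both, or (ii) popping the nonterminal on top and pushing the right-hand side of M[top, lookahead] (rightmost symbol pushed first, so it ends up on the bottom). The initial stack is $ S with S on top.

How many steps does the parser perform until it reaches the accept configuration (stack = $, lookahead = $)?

     Stack            Input              Action
  1  $ S              read do do read $  expand S → read E Q read
  2  $ read Q E read  read do do read $  match read
  3  $ read Q E       do do read $       expand E → ε
  4  $ read Q         do do read $       expand Q → do do
  5  $ read do do     do do read $       match do
  6  $ read do        do read $          match do
  7  $ read           read $             match read
Accept reached after 7 steps.

7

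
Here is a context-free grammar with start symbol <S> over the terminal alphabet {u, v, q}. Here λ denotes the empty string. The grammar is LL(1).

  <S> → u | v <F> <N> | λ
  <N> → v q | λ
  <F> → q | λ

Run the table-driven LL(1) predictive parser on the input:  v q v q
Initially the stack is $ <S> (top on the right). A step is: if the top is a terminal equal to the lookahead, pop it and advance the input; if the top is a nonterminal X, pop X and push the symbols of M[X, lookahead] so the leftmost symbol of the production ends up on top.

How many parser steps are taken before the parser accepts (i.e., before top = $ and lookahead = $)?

     Stack        Input      Action
  1  $ <S>        v q v q $  expand <S> → v <F> <N>
  2  $ <N> <F> v  v q v q $  match v
  3  $ <N> <F>    q v q $    expand <F> → q
  4  $ <N> q      q v q $    match q
  5  $ <N>        v q $      expand <N> → v q
  6  $ q v        v q $      match v
  7  $ q          q $        match q
Accept reached after 7 steps.

7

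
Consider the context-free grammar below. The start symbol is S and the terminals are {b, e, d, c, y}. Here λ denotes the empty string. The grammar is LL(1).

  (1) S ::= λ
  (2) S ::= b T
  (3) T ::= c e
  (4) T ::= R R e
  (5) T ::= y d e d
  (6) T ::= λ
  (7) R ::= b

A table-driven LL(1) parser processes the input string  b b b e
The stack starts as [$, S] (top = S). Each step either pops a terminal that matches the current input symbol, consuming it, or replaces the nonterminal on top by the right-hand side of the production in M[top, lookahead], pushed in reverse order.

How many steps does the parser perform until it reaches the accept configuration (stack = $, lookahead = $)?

8

step 1: stack=$ S  input=b b b e $  — expand S ::= b T
step 2: stack=$ T b  input=b b b e $  — match b
step 3: stack=$ T  input=b b e $  — expand T ::= R R e
step 4: stack=$ e R R  input=b b e $  — expand R ::= b
step 5: stack=$ e R b  input=b b e $  — match b
step 6: stack=$ e R  input=b e $  — expand R ::= b
step 7: stack=$ e b  input=b e $  — match b
step 8: stack=$ e  input=e $  — match e
Accept reached after 8 steps.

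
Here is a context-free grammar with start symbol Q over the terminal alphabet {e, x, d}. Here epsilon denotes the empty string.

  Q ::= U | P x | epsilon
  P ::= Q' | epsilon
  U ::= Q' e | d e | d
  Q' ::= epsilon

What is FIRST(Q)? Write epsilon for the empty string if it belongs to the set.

FIRST(Q') = {epsilon}
FIRST(P) = {epsilon}  (via Q')
FIRST(U) = {d, e}  (via Q' e)
FIRST(Q) = {epsilon, d, e, x}  (via U, P x)

{epsilon, d, e, x}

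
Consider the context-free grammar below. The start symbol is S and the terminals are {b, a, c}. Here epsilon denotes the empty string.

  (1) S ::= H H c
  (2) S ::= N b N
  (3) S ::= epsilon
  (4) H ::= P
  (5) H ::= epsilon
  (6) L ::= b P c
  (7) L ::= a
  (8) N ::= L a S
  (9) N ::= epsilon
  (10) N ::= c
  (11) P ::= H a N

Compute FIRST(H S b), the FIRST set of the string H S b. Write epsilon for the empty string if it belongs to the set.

{a, b, c}

FIRST(L): from L::=b P c we get {b}; from L::=a we get {a}. So FIRST(L) = {a, b}.
FIRST(N): from N::=L a S we get {a, b}; from N::=epsilon we get {epsilon}; from N::=c we get {c}. So FIRST(N) = {epsilon, a, b, c}.
FIRST(S): from S::=H H c we get {a, c}; from S::=N b N we get {a, b, c}; from S::=epsilon we get {epsilon}. So FIRST(S) = {epsilon, a, b, c}.
FIRST(H): from H::=P we get {a}; from H::=epsilon we get {epsilon}. So FIRST(H) = {epsilon, a}.
FIRST(P): from P::=H a N we get {a}. So FIRST(P) = {a}.
FIRST(H S b): take FIRST of each symbol in turn, carrying on past any symbol whose FIRST contains epsilon; result {a, b, c}.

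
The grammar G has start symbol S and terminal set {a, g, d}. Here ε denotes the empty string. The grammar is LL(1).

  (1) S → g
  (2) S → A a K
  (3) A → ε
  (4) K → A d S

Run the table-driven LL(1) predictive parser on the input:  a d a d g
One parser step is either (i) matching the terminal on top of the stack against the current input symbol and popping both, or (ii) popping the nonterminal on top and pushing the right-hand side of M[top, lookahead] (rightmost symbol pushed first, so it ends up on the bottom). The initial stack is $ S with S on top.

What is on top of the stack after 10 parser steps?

step 1: stack=$ S  input=a d a d g $  — expand S → A a K
step 2: stack=$ K a A  input=a d a d g $  — expand A → ε
step 3: stack=$ K a  input=a d a d g $  — match a
step 4: stack=$ K  input=d a d g $  — expand K → A d S
step 5: stack=$ S d A  input=d a d g $  — expand A → ε
step 6: stack=$ S d  input=d a d g $  — match d
step 7: stack=$ S  input=a d g $  — expand S → A a K
step 8: stack=$ K a A  input=a d g $  — expand A → ε
step 9: stack=$ K a  input=a d g $  — match a
step 10: stack=$ K  input=d g $  — expand K → A d S
Stack after step 10: $ S d A (top = A).

A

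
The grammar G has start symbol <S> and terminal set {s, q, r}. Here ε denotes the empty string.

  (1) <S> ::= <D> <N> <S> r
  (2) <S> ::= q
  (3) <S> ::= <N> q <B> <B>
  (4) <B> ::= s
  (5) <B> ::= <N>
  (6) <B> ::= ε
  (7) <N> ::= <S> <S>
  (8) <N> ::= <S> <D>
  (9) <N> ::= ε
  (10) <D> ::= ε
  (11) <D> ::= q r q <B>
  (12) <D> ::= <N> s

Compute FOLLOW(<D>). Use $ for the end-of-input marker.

FIRST(<S>) = {q, s}  (via <D> <N> <S> r, <N> q <B> <B>)
FIRST(<N>) = {ε, q, s}  (via <S> <S>, <S> <D>)
FIRST(<B>) = {ε, q, s}  (via <N>)
FIRST(<D>) = {ε, q, s}  (via <N> s)
FOLLOW(<S>) includes $ since <S> is the start symbol.
FOLLOW(<S>): in <S>::=<D> <N> <S> r, <S> is followed by r with FIRST {r}; in <N>::=<S> <S> (occurrence 1), <S> is followed by <S> with FIRST {q, s}; in <N>::=<S> <S> (occurrence 2), the suffix after <S> is empty, so FOLLOW(<S>) ⊇ FOLLOW(<N>) = {$, q, r, s}; in <N>::=<S> <D>, <S> is followed by <D> with FIRST {ε, q, s}; in <N>::=<S> <D>, the suffix after <S> is nullable, so FOLLOW(<S>) ⊇ FOLLOW(<N>) = {$, q, r, s}. Thus FOLLOW(<S>) = {$, q, r, s}.
FOLLOW(<B>): in <S>::=<N> q <B> <B> (occurrence 1), <B> is followed by <B> with FIRST {ε, q, s}; in <S>::=<N> q <B> <B> (occurrence 1), the suffix after <B> is nullable, so FOLLOW(<B>) ⊇ FOLLOW(<S>) = {$, q, r, s}; in <S>::=<N> q <B> <B> (occurrence 2), the suffix after <B> is empty, so FOLLOW(<B>) ⊇ FOLLOW(<S>) = {$, q, r, s}; in <D>::=q r q <B>, the suffix after <B> is empty, so FOLLOW(<B>) ⊇ FOLLOW(<D>) = {$, q, r, s}. Thus FOLLOW(<B>) = {$, q, r, s}.
FOLLOW(<N>): in <S>::=<D> <N> <S> r, <N> is followed by <S> r with FIRST {q, s}; in <S>::=<N> q <B> <B>, <N> is followed by q <B> <B> with FIRST {q}; in <B>::=<N>, the suffix after <N> is empty, so FOLLOW(<N>) ⊇ FOLLOW(<B>) = {$, q, r, s}; in <D>::=<N> s, <N> is followed by s with FIRST {s}. Thus FOLLOW(<N>) = {$, q, r, s}.
FOLLOW(<D>): in <S>::=<D> <N> <S> r, <D> is followed by <N> <S> r with FIRST {q, s}; in <N>::=<S> <D>, the suffix after <D> is empty, so FOLLOW(<D>) ⊇ FOLLOW(<N>) = {$, q, r, s}. Thus FOLLOW(<D>) = {$, q, r, s}.

{$, q, r, s}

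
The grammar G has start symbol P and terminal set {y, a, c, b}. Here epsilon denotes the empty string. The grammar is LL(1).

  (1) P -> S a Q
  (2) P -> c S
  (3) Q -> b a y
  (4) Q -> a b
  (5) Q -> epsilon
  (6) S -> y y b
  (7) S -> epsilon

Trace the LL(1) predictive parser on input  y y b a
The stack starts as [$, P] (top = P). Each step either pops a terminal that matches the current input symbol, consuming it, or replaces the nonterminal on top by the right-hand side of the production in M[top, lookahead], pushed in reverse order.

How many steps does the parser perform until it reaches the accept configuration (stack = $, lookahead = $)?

     Stack        Input      Action
  1  $ P          y y b a $  expand P -> S a Q
  2  $ Q a S      y y b a $  expand S -> y y b
  3  $ Q a b y y  y y b a $  match y
  4  $ Q a b y    y b a $    match y
  5  $ Q a b      b a $      match b
  6  $ Q a        a $        match a
  7  $ Q          $          expand Q -> epsilon
Accept reached after 7 steps.

7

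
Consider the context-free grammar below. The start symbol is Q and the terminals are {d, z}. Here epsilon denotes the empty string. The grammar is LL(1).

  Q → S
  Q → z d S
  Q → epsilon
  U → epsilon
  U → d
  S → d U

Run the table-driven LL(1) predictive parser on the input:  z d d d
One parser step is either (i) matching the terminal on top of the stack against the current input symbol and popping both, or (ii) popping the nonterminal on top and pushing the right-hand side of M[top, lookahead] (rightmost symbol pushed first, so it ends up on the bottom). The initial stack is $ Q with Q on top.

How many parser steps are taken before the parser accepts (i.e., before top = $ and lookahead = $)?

step 1: stack=$ Q  input=z d d d $  — expand Q → z d S
step 2: stack=$ S d z  input=z d d d $  — match z
step 3: stack=$ S d  input=d d d $  — match d
step 4: stack=$ S  input=d d $  — expand S → d U
step 5: stack=$ U d  input=d d $  — match d
step 6: stack=$ U  input=d $  — expand U → d
step 7: stack=$ d  input=d $  — match d
Accept reached after 7 steps.

7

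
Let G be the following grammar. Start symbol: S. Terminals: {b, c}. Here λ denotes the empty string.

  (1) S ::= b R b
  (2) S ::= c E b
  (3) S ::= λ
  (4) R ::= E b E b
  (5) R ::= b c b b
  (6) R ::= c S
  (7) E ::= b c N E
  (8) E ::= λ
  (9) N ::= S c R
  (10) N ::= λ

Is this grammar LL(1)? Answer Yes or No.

FIRST(S) = {λ, b, c}
FIRST(R) = {b, c}
FIRST(E) = {λ, b}
FIRST(N) = {λ, b, c}
FOLLOW(S) = {$, b, c}
FOLLOW(R) = {b}
FOLLOW(E) = {b}
FOLLOW(N) = {b}
Cell M[E, b] receives both E ::= b c N E and E ::= λ — the grammar is not LL(1).

No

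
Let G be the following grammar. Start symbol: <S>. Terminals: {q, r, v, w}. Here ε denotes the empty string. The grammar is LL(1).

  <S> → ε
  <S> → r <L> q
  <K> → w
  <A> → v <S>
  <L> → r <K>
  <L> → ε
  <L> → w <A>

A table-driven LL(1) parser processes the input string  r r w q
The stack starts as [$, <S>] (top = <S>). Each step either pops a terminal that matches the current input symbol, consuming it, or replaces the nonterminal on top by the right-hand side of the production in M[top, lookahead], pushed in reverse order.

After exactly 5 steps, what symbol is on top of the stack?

w

step 1: stack=$ <S>  input=r r w q $  — expand <S> → r <L> q
step 2: stack=$ q <L> r  input=r r w q $  — match r
step 3: stack=$ q <L>  input=r w q $  — expand <L> → r <K>
step 4: stack=$ q <K> r  input=r w q $  — match r
step 5: stack=$ q <K>  input=w q $  — expand <K> → w
Stack after step 5: $ q w (top = w).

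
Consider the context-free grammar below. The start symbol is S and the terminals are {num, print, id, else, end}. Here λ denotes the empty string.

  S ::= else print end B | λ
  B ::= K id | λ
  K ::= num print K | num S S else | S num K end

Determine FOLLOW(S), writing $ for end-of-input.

FIRST(S): from S::=else print end B we get {else}; from S::=λ we get {λ}. So FIRST(S) = {λ, else}.
FIRST(K): from K::=num print K we get {num}; from K::=num S S else we get {num}; from K::=S num K end we get {else, num}. So FIRST(K) = {else, num}.
FIRST(B): from B::=K id we get {else, num}; from B::=λ we get {λ}. So FIRST(B) = {λ, else, num}.
FOLLOW(S) includes $ since S is the start symbol.
FOLLOW(S): in K::=num S S else (occurrence 1), S is followed by S else with FIRST {else}; in K::=num S S else (occurrence 2), S is followed by else with FIRST {else}; in K::=S num K end, S is followed by num K end with FIRST {num}. Thus FOLLOW(S) = {$, else, num}.
FOLLOW(B): in S::=else print end B, the suffix after B is empty, so FOLLOW(B) ⊇ FOLLOW(S) = {$, else, num}. Thus FOLLOW(B) = {$, else, num}.
FOLLOW(K): in B::=K id, K is followed by id with FIRST {id}; in K::=num print K, the suffix after K is empty (adds nothing new); in K::=S num K end, K is followed by end with FIRST {end}. Thus FOLLOW(K) = {end, id}.

{$, else, num}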